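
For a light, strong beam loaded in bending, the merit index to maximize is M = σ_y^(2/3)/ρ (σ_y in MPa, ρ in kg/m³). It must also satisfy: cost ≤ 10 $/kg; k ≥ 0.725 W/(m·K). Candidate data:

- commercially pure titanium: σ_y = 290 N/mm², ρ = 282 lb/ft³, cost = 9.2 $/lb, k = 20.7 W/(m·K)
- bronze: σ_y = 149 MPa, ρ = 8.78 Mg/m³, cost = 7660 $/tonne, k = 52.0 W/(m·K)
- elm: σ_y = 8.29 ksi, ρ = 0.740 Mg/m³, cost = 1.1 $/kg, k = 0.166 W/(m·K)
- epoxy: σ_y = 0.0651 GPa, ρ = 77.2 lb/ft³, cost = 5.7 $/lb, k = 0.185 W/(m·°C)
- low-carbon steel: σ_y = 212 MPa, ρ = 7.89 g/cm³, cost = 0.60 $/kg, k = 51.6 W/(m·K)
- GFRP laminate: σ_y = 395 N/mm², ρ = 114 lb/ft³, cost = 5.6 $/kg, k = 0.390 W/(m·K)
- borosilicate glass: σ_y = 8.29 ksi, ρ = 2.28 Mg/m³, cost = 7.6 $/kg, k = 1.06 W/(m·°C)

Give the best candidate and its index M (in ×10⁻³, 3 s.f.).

Screen on constraints: cost ≤ 10 $/kg; k ≥ 0.725 W/(m·K). Survivors: bronze, low-carbon steel, borosilicate glass.
Normalizing units and computing the index:
  bronze: σ_y = 149.0 MPa, ρ = 8780 kg/m³
  low-carbon steel: σ_y = 212.0 MPa, ρ = 7890 kg/m³
  borosilicate glass: σ_y = 57.16 MPa, ρ = 2280 kg/m³
  borosilicate glass: M = 6.51×10⁻³
  low-carbon steel: M = 4.51×10⁻³
  bronze: M = 3.20×10⁻³
Borosilicate glass has the largest M.

borosilicate glass, M = 6.51×10⁻³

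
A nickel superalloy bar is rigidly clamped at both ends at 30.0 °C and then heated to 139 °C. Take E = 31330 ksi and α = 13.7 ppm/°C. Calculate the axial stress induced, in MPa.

E = 31330 ksi = 216.0 GPa.
ΔT = 109.0 K. Constrained thermal stress σ = E·α·ΔT = 216.0×10³ MPa × 13.7×10⁻⁶ × 109.0 = 323 MPa (compressive).

323 MPa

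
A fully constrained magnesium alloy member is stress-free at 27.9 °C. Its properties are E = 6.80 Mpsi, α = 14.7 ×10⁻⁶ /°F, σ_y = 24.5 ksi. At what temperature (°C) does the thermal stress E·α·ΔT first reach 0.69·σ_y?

122 °C

E = 6.80 Mpsi = 46.88 GPa.
α = 14.7×10⁻⁶/°F × 9/5 = 26.5×10⁻⁶/K.
σ_y = 24.5 ksi = 168.9 MPa.
E·α·ΔT = 116.6 MPa ⇒ ΔT = 116.6 / (46.88×10³ × 26.5×10⁻⁶) = 93.95 K.
T = 27.9 + 93.95 = 121.9 °C.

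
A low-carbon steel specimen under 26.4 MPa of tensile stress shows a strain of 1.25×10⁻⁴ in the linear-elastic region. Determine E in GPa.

E = σ/ε = 26.4 MPa / 1.25×10⁻⁴ = 211200 MPa = 211 GPa.

211 GPa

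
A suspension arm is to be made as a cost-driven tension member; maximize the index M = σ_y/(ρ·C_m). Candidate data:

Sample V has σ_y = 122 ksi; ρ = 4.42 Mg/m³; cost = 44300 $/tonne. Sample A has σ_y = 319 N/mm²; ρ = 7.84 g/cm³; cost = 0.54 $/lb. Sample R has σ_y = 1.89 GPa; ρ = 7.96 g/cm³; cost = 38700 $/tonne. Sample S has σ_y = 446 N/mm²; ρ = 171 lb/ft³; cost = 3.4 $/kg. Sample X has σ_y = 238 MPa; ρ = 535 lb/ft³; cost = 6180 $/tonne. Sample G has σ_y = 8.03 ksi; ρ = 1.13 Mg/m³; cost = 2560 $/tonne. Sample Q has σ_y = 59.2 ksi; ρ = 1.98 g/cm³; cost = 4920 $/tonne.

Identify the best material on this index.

Normalizing units and computing the index:
  sample V: σ_y = 841.2 MPa, ρ = 4420 kg/m³, cost = 44.30 $/kg
  sample A: σ_y = 319.0 MPa, ρ = 7840 kg/m³, cost = 1.190 $/kg
  sample R: σ_y = 1890 MPa, ρ = 7960 kg/m³, cost = 38.70 $/kg
  sample S: σ_y = 446.0 MPa, ρ = 2739 kg/m³, cost = 3.400 $/kg
  sample X: σ_y = 238.0 MPa, ρ = 8570 kg/m³, cost = 6.180 $/kg
  sample G: σ_y = 55.36 MPa, ρ = 1130 kg/m³, cost = 2.560 $/kg
  sample Q: σ_y = 408.2 MPa, ρ = 1980 kg/m³, cost = 4.920 $/kg
  sample S: M = 47.9 kN·m per $
  sample Q: M = 41.9 kN·m per $
  sample A: M = 34.2 kN·m per $
  sample G: M = 19.1 kN·m per $
  sample R: M = 6.14 kN·m per $
  sample X: M = 4.49 kN·m per $
  sample V: M = 4.30 kN·m per $
Sample S ranks first.

sample S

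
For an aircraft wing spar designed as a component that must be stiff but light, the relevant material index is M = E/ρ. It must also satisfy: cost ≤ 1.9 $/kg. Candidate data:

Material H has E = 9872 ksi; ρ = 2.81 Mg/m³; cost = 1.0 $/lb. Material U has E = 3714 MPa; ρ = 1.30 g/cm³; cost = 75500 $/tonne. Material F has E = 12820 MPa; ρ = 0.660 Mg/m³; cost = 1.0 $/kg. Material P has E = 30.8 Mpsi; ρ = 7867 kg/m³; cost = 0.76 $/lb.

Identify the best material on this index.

material P

Screen on constraints: cost ≤ 1.9 $/kg. Survivors: material F, material P.
In SI units:
  material F: E = 12.82 GPa, ρ = 660.0 kg/m³
  material P: E = 212.4 GPa, ρ = 7867 kg/m³
  material P: M = 27.0 MN·m/kg
  material F: M = 19.4 MN·m/kg
Material P ranks first.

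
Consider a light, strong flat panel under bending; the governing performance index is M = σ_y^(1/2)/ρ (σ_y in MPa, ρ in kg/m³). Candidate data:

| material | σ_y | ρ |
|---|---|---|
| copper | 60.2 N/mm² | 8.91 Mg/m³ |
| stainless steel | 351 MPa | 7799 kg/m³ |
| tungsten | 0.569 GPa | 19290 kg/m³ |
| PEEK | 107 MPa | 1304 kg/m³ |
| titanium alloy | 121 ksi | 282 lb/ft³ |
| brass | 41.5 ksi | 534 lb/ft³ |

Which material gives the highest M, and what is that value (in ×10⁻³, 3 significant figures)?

Convert each candidate to consistent units, then evaluate M:
  copper: σ_y = 60.20 MPa, ρ = 8910 kg/m³
  stainless steel: σ_y = 351.0 MPa, ρ = 7799 kg/m³
  tungsten: σ_y = 569.0 MPa, ρ = 19290 kg/m³
  PEEK: σ_y = 107.0 MPa, ρ = 1304 kg/m³
  titanium alloy: σ_y = 834.3 MPa, ρ = 4517 kg/m³
  brass: σ_y = 286.1 MPa, ρ = 8554 kg/m³
  PEEK: M = 7.93×10⁻³
  titanium alloy: M = 6.39×10⁻³
  stainless steel: M = 2.40×10⁻³
  brass: M = 1.98×10⁻³
  tungsten: M = 1.24×10⁻³
  copper: M = 0.871×10⁻³
PEEK has the largest M.

PEEK, M = 7.93×10⁻³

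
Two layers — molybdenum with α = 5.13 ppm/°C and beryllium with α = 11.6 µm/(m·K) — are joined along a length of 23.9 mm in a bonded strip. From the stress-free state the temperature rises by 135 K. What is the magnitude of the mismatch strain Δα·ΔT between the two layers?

8.73×10⁻⁴

Δα = |5.13 − 11.6|×10⁻⁶/K = 6.47×10⁻⁶/K.
Mismatch strain = Δα·ΔT = 6.47×10⁻⁶ × 135.0 = 8.73×10⁻⁴.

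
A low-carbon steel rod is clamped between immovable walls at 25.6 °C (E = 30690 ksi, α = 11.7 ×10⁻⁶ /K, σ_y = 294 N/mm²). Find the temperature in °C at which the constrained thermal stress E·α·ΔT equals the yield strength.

E = 30690 ksi = 211.6 GPa.
σ_y = 294 N/mm² = 294.0 MPa.
E·α·ΔT = 294.0 MPa ⇒ ΔT = 294.0 / (211.6×10³ × 11.7×10⁻⁶) = 118.8 K.
T = 25.6 + 118.8 = 144.4 °C.

144 °C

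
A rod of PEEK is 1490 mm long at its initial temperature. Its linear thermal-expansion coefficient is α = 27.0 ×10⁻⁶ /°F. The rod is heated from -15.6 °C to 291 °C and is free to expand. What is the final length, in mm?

1512.2 mm

Convert α: 27.0×10⁻⁶/°F × (9/5) = 48.6×10⁻⁶/K.
ΔT = 291 − (-15.6) = 306.6 K.
ΔL = α·L₀·ΔT = 48.6×10⁻⁶ × 1490 mm × 306.6 K = 22.2 mm.
L = L₀ + ΔL = 1490 + 22.2 = 1512.2 mm.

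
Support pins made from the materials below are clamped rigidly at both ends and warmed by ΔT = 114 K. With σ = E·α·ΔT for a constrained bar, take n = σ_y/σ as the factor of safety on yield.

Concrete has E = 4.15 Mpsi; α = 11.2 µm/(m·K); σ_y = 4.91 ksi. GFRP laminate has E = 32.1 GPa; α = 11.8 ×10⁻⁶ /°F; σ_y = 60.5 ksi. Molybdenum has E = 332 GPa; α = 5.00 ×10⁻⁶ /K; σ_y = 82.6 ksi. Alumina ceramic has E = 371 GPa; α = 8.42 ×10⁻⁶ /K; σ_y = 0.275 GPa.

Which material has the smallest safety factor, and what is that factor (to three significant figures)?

alumina ceramic, n = 0.772

Per material, after unit conversion:
  concrete: E = 28.61, α = 11.2, σ_y = 33.85 → σ = 36.5 MPa, n = 0.927
  GFRP laminate: E = 32.10, α = 21.2, σ_y = 417.1 → σ = 77.7 MPa, n = 5.37
  molybdenum: E = 332.0, α = 5.00, σ_y = 569.5 → σ = 189 MPa, n = 3.01
  alumina ceramic: E = 371.0, α = 8.42, σ_y = 275.0 → σ = 356 MPa, n = 0.772
Alumina ceramic has the lowest safety factor, n = 0.772.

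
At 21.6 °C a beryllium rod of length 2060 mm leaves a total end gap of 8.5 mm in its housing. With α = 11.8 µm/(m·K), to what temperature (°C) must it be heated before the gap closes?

α·L₀·ΔT = 8.5 mm ⇒ ΔT = 8.5 / (11.8×10⁻⁶ × 2060.0) = 349.7 K.
T = 21.6 + 349.7 = 371.3 °C.

371 °C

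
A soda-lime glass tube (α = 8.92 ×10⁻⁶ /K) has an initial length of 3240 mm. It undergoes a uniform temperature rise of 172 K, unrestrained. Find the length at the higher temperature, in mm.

3245.0 mm

ΔL = α·L₀·ΔT = 8.92×10⁻⁶ × 3240 mm × 172.0 K = 4.97 mm.
L = L₀ + ΔL = 3240 + 4.97 = 3245.0 mm.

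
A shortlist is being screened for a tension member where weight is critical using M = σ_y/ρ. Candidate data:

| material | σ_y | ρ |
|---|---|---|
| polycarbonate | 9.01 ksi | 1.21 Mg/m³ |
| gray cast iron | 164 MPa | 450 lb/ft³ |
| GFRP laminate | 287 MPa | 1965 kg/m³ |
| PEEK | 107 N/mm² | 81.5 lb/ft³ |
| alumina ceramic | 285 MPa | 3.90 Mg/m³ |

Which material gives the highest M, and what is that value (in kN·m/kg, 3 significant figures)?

Putting every candidate on a common basis:
  polycarbonate: σ_y = 62.12 MPa, ρ = 1210 kg/m³
  gray cast iron: σ_y = 164.0 MPa, ρ = 7208 kg/m³
  GFRP laminate: σ_y = 287.0 MPa, ρ = 1965 kg/m³
  PEEK: σ_y = 107.0 MPa, ρ = 1306 kg/m³
  alumina ceramic: σ_y = 285.0 MPa, ρ = 3900 kg/m³
  GFRP laminate: M = 146 kN·m/kg
  PEEK: M = 82.0 kN·m/kg
  alumina ceramic: M = 73.1 kN·m/kg
  polycarbonate: M = 51.3 kN·m/kg
  gray cast iron: M = 22.8 kN·m/kg
GFRP laminate ranks first.

GFRP laminate, M = 146 kN·m/kg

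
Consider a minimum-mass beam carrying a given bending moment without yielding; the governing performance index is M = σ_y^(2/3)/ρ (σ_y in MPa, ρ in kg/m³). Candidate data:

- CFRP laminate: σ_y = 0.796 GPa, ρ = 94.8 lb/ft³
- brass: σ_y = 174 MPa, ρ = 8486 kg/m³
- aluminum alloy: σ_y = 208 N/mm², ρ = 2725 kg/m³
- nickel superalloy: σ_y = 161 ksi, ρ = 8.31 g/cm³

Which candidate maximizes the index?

After converting to SI:
  CFRP laminate: σ_y = 796.0 MPa, ρ = 1519 kg/m³
  brass: σ_y = 174.0 MPa, ρ = 8486 kg/m³
  aluminum alloy: σ_y = 208.0 MPa, ρ = 2725 kg/m³
  nickel superalloy: σ_y = 1110 MPa, ρ = 8310 kg/m³
  CFRP laminate: M = 56.6×10⁻³
  nickel superalloy: M = 12.9×10⁻³
  aluminum alloy: M = 12.9×10⁻³
  brass: M = 3.67×10⁻³
Highest index: CFRP laminate.

CFRP laminate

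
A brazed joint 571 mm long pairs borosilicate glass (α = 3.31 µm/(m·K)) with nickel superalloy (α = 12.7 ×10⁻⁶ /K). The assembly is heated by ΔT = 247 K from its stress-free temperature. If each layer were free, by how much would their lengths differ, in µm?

Δα = |3.31 − 12.7|×10⁻⁶/K = 9.39×10⁻⁶/K.
ΔL_mismatch = Δα·L·ΔT = 9.39×10⁻⁶ × 571.0 mm × 247.0 K = 1320 µm.

1320 µm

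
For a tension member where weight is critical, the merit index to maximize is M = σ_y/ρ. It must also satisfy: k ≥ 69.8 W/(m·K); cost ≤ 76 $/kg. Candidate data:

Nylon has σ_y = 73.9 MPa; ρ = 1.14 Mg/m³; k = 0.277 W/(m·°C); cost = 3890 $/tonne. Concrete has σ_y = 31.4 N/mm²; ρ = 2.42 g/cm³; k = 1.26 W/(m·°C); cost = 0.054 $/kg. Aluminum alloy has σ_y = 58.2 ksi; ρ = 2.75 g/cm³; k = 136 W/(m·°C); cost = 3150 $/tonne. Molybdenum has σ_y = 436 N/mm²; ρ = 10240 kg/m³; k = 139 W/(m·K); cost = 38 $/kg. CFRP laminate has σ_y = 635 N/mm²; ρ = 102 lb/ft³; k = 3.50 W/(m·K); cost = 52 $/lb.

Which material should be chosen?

Screen on constraints: k ≥ 69.8 W/(m·K); cost ≤ 76 $/kg. Survivors: aluminum alloy, molybdenum.
After converting to SI:
  aluminum alloy: σ_y = 401.3 MPa, ρ = 2750 kg/m³
  molybdenum: σ_y = 436.0 MPa, ρ = 10240 kg/m³
  aluminum alloy: M = 146 kN·m/kg
  molybdenum: M = 42.6 kN·m/kg
The maximum is for aluminum alloy.

aluminum alloy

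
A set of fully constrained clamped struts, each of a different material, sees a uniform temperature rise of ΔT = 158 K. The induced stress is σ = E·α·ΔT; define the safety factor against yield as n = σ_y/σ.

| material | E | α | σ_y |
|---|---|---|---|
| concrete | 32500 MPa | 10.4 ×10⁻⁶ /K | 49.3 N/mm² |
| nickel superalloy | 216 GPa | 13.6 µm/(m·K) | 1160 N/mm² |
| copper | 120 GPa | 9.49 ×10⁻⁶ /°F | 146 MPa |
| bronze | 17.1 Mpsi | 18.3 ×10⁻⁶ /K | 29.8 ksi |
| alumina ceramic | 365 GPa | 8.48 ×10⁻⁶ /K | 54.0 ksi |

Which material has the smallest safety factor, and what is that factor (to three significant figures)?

Per material, after unit conversion:
  concrete: E = 32.50, α = 10.4, σ_y = 49.30 → σ = 53.4 MPa, n = 0.923
  nickel superalloy: E = 216.0, α = 13.6, σ_y = 1160 → σ = 464 MPa, n = 2.50
  copper: E = 120.0, α = 17.1, σ_y = 146.0 → σ = 324 MPa, n = 0.451
  bronze: E = 117.9, α = 18.3, σ_y = 205.5 → σ = 341 MPa, n = 0.603
  alumina ceramic: E = 365.0, α = 8.48, σ_y = 372.3 → σ = 489 MPa, n = 0.761
Smallest n: copper with n = 0.451.

copper, n = 0.451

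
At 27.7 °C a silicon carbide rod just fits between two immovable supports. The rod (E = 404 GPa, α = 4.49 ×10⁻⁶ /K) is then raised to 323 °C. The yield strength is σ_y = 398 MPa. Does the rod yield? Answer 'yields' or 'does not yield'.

ΔT = 295.3 K. Constrained thermal stress σ = E·α·ΔT = 404.0×10³ MPa × 4.49×10⁻⁶ × 295.3 = 536 MPa (compressive).
Compare to σ_y = 398 MPa: σ ≥ σ_y, so it yields.

yields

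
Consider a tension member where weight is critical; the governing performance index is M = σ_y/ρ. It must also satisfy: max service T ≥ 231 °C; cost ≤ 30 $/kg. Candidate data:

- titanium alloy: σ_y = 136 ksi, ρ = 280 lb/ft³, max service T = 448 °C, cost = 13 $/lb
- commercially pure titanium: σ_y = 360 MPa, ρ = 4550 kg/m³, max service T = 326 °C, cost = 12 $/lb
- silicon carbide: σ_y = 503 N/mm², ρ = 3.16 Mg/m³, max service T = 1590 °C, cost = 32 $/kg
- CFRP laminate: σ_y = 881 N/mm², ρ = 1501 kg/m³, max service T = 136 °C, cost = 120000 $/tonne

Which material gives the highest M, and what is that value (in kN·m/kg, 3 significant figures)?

Screen on constraints: max service T ≥ 231 °C; cost ≤ 30 $/kg. Survivors: titanium alloy, commercially pure titanium.
Putting every candidate on a common basis:
  titanium alloy: σ_y = 937.7 MPa, ρ = 4485 kg/m³
  commercially pure titanium: σ_y = 360.0 MPa, ρ = 4550 kg/m³
  titanium alloy: M = 209 kN·m/kg
  commercially pure titanium: M = 79.1 kN·m/kg
Titanium alloy has the largest M.

titanium alloy, M = 209 kN·m/kg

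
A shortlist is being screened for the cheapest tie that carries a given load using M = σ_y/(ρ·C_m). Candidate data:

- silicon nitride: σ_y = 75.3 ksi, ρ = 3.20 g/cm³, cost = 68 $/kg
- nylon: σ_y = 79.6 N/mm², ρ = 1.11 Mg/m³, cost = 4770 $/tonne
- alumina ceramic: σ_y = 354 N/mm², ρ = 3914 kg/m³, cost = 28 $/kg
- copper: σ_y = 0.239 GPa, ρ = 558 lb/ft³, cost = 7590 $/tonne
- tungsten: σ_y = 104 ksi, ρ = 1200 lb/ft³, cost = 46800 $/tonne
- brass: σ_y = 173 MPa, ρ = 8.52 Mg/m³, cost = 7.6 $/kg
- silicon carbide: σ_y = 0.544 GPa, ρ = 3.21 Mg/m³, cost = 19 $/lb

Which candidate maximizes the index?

After converting to SI:
  silicon nitride: σ_y = 519.2 MPa, ρ = 3200 kg/m³, cost = 68.00 $/kg
  nylon: σ_y = 79.60 MPa, ρ = 1110 kg/m³, cost = 4.770 $/kg
  alumina ceramic: σ_y = 354.0 MPa, ρ = 3914 kg/m³, cost = 28.00 $/kg
  copper: σ_y = 239.0 MPa, ρ = 8938 kg/m³, cost = 7.590 $/kg
  tungsten: σ_y = 717.1 MPa, ρ = 19220 kg/m³, cost = 46.80 $/kg
  brass: σ_y = 173.0 MPa, ρ = 8520 kg/m³, cost = 7.600 $/kg
  silicon carbide: σ_y = 544.0 MPa, ρ = 3210 kg/m³, cost = 41.89 $/kg
  nylon: M = 15.0 kN·m per $
  silicon carbide: M = 4.05 kN·m per $
  copper: M = 3.52 kN·m per $
  alumina ceramic: M = 3.23 kN·m per $
  brass: M = 2.67 kN·m per $
  silicon nitride: M = 2.39 kN·m per $
  tungsten: M = 0.797 kN·m per $
Highest index: nylon.

nylon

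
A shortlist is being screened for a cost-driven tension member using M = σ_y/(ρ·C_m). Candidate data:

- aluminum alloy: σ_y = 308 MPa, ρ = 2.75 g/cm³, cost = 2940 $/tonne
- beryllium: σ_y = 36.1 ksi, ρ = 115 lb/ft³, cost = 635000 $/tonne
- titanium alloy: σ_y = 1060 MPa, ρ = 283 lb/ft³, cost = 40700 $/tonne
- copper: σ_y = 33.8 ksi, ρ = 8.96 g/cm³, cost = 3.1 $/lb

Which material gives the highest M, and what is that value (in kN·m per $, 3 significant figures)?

aluminum alloy, M = 38.1 kN·m per $

Putting every candidate on a common basis:
  aluminum alloy: σ_y = 308.0 MPa, ρ = 2750 kg/m³, cost = 2.940 $/kg
  beryllium: σ_y = 248.9 MPa, ρ = 1842 kg/m³, cost = 635.0 $/kg
  titanium alloy: σ_y = 1060 MPa, ρ = 4533 kg/m³, cost = 40.70 $/kg
  copper: σ_y = 233.0 MPa, ρ = 8960 kg/m³, cost = 6.834 $/kg
  aluminum alloy: M = 38.1 kN·m per $
  titanium alloy: M = 5.75 kN·m per $
  copper: M = 3.81 kN·m per $
  beryllium: M = 0.213 kN·m per $
Aluminum alloy ranks first.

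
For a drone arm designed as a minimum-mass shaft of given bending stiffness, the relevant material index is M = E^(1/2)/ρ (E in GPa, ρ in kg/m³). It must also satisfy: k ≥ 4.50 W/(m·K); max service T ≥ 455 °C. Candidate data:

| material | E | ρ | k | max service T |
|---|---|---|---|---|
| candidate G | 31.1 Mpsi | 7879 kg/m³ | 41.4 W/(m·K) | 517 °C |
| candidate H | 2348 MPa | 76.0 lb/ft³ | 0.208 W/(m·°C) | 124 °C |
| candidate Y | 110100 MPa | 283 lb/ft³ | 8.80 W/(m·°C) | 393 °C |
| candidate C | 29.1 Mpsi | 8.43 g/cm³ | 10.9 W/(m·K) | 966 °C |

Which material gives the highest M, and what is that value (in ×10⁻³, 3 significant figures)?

candidate G, M = 1.86×10⁻³

Screen on constraints: k ≥ 4.50 W/(m·K); max service T ≥ 455 °C. Survivors: candidate G, candidate C.
Putting every candidate on a common basis:
  candidate G: E = 214.4 GPa, ρ = 7879 kg/m³
  candidate C: E = 200.6 GPa, ρ = 8430 kg/m³
  candidate G: M = 1.86×10⁻³
  candidate C: M = 1.68×10⁻³
Candidate G has the largest M.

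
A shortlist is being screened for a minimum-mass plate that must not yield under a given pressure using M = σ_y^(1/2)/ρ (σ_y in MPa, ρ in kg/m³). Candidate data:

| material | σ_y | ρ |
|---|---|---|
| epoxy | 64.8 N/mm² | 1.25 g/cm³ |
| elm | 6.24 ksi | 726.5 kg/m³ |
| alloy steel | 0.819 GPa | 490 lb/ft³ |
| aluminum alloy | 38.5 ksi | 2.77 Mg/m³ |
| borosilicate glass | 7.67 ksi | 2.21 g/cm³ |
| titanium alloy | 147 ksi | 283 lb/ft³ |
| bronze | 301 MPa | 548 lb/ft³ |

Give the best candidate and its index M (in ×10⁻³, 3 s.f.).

Normalizing units and computing the index:
  epoxy: σ_y = 64.80 MPa, ρ = 1250 kg/m³
  elm: σ_y = 43.02 MPa, ρ = 726.5 kg/m³
  alloy steel: σ_y = 819.0 MPa, ρ = 7849 kg/m³
  aluminum alloy: σ_y = 265.4 MPa, ρ = 2770 kg/m³
  borosilicate glass: σ_y = 52.88 MPa, ρ = 2210 kg/m³
  titanium alloy: σ_y = 1014 MPa, ρ = 4533 kg/m³
  bronze: σ_y = 301.0 MPa, ρ = 8778 kg/m³
  elm: M = 9.03×10⁻³
  titanium alloy: M = 7.02×10⁻³
  epoxy: M = 6.44×10⁻³
  aluminum alloy: M = 5.88×10⁻³
  alloy steel: M = 3.65×10⁻³
  borosilicate glass: M = 3.29×10⁻³
  bronze: M = 1.98×10⁻³
Elm ranks first.

elm, M = 9.03×10⁻³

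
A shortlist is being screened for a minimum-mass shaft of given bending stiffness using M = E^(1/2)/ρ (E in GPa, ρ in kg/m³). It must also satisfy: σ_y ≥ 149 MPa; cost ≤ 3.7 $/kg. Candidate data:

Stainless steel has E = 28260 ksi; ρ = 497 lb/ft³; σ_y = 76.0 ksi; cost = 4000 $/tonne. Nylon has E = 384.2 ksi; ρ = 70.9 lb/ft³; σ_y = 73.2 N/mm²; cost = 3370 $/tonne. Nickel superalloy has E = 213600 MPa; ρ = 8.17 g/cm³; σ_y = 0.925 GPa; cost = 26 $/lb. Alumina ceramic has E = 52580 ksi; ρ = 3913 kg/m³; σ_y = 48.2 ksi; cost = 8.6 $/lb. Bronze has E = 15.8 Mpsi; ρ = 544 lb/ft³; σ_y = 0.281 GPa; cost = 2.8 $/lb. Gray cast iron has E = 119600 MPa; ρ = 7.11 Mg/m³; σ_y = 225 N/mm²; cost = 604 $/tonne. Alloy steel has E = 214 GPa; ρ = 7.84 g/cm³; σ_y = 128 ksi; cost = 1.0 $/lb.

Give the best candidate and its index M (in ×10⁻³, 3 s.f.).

alloy steel, M = 1.87×10⁻³

Screen on constraints: σ_y ≥ 149 MPa; cost ≤ 3.7 $/kg. Survivors: gray cast iron, alloy steel.
After converting to SI:
  gray cast iron: E = 119.6 GPa, ρ = 7110 kg/m³
  alloy steel: E = 214.0 GPa, ρ = 7840 kg/m³
  alloy steel: M = 1.87×10⁻³
  gray cast iron: M = 1.54×10⁻³
Highest index: alloy steel.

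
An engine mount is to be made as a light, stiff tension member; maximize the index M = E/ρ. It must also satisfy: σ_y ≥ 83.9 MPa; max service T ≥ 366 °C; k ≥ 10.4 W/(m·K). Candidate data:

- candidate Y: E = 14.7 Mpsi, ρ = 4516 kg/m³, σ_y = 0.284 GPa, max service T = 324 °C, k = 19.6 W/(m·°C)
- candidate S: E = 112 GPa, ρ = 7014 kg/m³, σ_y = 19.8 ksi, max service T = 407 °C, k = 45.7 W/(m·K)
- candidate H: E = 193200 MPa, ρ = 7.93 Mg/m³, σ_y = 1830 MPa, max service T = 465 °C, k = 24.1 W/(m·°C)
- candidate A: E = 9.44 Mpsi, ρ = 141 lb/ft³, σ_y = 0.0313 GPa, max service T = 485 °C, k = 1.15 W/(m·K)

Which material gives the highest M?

candidate H

Screen on constraints: σ_y ≥ 83.9 MPa; max service T ≥ 366 °C; k ≥ 10.4 W/(m·K). Survivors: candidate S, candidate H.
After converting to SI:
  candidate S: E = 112.0 GPa, ρ = 7014 kg/m³
  candidate H: E = 193.2 GPa, ρ = 7930 kg/m³
  candidate H: M = 24.4 MN·m/kg
  candidate S: M = 16.0 MN·m/kg
Candidate H has the largest M.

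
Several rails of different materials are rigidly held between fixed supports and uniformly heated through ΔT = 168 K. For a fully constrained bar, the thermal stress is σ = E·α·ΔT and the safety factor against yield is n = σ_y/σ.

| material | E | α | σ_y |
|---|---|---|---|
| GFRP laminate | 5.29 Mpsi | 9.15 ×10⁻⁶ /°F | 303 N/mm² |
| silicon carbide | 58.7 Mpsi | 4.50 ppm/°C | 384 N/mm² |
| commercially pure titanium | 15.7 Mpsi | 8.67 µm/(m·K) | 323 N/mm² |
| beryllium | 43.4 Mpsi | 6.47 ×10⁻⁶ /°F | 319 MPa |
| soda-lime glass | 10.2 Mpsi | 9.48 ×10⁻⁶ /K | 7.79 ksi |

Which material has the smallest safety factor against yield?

Per material, after unit conversion:
  GFRP laminate: E = 36.47, α = 16.5, σ_y = 303.0 → σ = 101 MPa, n = 3.00
  silicon carbide: E = 404.7, α = 4.50, σ_y = 384.0 → σ = 306 MPa, n = 1.26
  commercially pure titanium: E = 108.2, α = 8.67, σ_y = 323.0 → σ = 158 MPa, n = 2.05
  beryllium: E = 299.2, α = 11.6, σ_y = 319.0 → σ = 585 MPa, n = 0.545
  soda-lime glass: E = 70.33, α = 9.48, σ_y = 53.71 → σ = 112 MPa, n = 0.480
The minimum is soda-lime glass at n = 0.480.

soda-lime glass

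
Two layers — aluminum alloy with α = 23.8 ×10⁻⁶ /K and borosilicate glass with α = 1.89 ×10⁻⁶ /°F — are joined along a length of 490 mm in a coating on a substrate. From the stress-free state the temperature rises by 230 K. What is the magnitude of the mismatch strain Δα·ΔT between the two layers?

borosilicate glass: α = 1.89×10⁻⁶/°F × 9/5 = 3.40×10⁻⁶/K.
Δα = |23.8 − 3.40|×10⁻⁶/K = 20.4×10⁻⁶/K.
Mismatch strain = Δα·ΔT = 20.4×10⁻⁶ × 230.0 = 4.69×10⁻³.

4.69×10⁻³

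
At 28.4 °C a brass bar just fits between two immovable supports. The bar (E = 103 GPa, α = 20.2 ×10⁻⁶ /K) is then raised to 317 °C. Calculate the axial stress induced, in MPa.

600 MPa

ΔT = 288.6 K. Constrained thermal stress σ = E·α·ΔT = 103.0×10³ MPa × 20.2×10⁻⁶ × 288.6 = 600 MPa (compressive).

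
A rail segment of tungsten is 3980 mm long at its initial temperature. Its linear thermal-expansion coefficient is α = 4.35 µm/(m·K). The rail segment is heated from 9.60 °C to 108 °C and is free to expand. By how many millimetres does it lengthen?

ΔT = 108 − 9.60 = 98.40 K.
ΔL = α·L₀·ΔT = 4.35×10⁻⁶ × 3980 mm × 98.40 K = 1.70 mm.

1.70 mm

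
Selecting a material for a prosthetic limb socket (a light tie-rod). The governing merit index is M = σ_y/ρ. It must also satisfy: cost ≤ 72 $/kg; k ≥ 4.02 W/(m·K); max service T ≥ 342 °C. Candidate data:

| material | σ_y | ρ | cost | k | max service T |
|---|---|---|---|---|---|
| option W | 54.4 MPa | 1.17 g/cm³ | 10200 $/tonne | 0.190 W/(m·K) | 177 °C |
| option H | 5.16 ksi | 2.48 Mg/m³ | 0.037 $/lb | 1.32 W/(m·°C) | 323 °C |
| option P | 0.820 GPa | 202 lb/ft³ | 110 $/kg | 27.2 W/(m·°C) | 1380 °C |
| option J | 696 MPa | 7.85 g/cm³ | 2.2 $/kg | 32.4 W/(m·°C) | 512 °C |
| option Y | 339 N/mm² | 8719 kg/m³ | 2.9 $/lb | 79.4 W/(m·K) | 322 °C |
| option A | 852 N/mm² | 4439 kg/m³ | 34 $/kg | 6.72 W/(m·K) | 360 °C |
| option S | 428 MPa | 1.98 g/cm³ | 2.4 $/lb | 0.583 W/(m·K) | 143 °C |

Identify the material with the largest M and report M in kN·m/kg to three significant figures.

Screen on constraints: cost ≤ 72 $/kg; k ≥ 4.02 W/(m·K); max service T ≥ 342 °C. Survivors: option J, option A.
After converting to SI:
  option J: σ_y = 696.0 MPa, ρ = 7850 kg/m³
  option A: σ_y = 852.0 MPa, ρ = 4439 kg/m³
  option A: M = 192 kN·m/kg
  option J: M = 88.7 kN·m/kg
Option A ranks first.

option A, M = 192 kN·m/kg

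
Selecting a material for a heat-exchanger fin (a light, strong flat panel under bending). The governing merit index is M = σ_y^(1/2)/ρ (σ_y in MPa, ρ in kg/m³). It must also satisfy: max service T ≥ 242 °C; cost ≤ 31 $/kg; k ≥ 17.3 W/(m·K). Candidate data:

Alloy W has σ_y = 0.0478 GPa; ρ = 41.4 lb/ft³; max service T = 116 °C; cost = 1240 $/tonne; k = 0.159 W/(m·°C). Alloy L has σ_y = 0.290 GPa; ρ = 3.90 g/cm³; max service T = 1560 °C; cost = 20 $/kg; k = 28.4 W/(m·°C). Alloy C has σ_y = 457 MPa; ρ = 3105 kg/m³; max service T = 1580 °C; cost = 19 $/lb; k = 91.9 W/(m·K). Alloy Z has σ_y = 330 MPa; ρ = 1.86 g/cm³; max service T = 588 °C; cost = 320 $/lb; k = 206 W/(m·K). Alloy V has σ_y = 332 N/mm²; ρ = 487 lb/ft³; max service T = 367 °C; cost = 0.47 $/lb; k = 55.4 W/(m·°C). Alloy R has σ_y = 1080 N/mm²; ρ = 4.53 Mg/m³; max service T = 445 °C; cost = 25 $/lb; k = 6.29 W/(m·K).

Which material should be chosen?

alloy L

Screen on constraints: max service T ≥ 242 °C; cost ≤ 31 $/kg; k ≥ 17.3 W/(m·K). Survivors: alloy L, alloy V.
Putting every candidate on a common basis:
  alloy L: σ_y = 290.0 MPa, ρ = 3900 kg/m³
  alloy V: σ_y = 332.0 MPa, ρ = 7801 kg/m³
  alloy L: M = 4.37×10⁻³
  alloy V: M = 2.34×10⁻³
Alloy L has the largest M.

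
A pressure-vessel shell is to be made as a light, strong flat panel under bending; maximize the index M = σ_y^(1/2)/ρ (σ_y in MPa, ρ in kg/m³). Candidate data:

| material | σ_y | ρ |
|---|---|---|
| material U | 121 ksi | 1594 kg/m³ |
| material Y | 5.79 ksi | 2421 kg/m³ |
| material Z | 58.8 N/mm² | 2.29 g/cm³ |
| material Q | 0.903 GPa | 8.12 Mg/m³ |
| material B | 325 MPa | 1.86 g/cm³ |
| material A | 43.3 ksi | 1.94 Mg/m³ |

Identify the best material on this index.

In SI units:
  material U: σ_y = 834.3 MPa, ρ = 1594 kg/m³
  material Y: σ_y = 39.92 MPa, ρ = 2421 kg/m³
  material Z: σ_y = 58.80 MPa, ρ = 2290 kg/m³
  material Q: σ_y = 903.0 MPa, ρ = 8120 kg/m³
  material B: σ_y = 325.0 MPa, ρ = 1860 kg/m³
  material A: σ_y = 298.5 MPa, ρ = 1940 kg/m³
  material U: M = 18.1×10⁻³
  material B: M = 9.69×10⁻³
  material A: M = 8.91×10⁻³
  material Q: M = 3.70×10⁻³
  material Z: M = 3.35×10⁻³
  material Y: M = 2.61×10⁻³
Material U ranks first.

material U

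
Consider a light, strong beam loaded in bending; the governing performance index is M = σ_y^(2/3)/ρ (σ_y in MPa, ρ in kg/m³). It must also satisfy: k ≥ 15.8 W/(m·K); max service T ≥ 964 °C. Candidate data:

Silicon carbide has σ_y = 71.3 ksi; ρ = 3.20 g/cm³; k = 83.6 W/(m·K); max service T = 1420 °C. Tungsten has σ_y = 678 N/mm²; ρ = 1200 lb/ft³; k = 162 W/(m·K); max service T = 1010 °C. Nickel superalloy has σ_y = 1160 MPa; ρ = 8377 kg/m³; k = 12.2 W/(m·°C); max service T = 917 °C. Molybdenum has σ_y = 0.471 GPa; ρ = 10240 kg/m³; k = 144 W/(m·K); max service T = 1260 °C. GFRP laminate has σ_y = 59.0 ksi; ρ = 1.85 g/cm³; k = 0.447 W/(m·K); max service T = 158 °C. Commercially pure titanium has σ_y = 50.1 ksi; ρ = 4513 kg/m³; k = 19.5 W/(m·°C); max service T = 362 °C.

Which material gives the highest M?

Screen on constraints: k ≥ 15.8 W/(m·K); max service T ≥ 964 °C. Survivors: silicon carbide, tungsten, molybdenum.
Convert each candidate to consistent units, then evaluate M:
  silicon carbide: σ_y = 491.6 MPa, ρ = 3200 kg/m³
  tungsten: σ_y = 678.0 MPa, ρ = 19220 kg/m³
  molybdenum: σ_y = 471.0 MPa, ρ = 10240 kg/m³
  silicon carbide: M = 19.5×10⁻³
  molybdenum: M = 5.91×10⁻³
  tungsten: M = 4.01×10⁻³
The maximum is for silicon carbide.

silicon carbide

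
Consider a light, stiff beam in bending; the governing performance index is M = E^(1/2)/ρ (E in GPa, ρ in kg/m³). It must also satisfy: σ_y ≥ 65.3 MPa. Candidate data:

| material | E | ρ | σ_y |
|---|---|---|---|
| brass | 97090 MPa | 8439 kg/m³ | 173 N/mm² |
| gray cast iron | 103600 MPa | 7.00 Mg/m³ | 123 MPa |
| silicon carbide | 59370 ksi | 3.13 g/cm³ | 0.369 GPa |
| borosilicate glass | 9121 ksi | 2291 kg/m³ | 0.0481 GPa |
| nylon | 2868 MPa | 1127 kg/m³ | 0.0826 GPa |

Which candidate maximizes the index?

silicon carbide

Screen on constraints: σ_y ≥ 65.3 MPa. Survivors: brass, gray cast iron, silicon carbide, nylon.
After converting to SI:
  brass: E = 97.09 GPa, ρ = 8439 kg/m³
  gray cast iron: E = 103.6 GPa, ρ = 7000 kg/m³
  silicon carbide: E = 409.3 GPa, ρ = 3130 kg/m³
  nylon: E = 2.868 GPa, ρ = 1127 kg/m³
  silicon carbide: M = 6.46×10⁻³
  nylon: M = 1.50×10⁻³
  gray cast iron: M = 1.45×10⁻³
  brass: M = 1.17×10⁻³
The maximum is for silicon carbide.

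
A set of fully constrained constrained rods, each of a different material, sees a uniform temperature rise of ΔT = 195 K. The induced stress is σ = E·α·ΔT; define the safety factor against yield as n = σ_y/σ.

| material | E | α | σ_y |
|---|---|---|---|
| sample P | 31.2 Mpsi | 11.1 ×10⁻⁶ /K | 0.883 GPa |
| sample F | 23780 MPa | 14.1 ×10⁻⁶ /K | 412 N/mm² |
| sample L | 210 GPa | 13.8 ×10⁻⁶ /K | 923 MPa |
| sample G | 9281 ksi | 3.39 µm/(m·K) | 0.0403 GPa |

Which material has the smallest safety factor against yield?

sample G

Per material, after unit conversion:
  sample P: E = 215.1, α = 11.1, σ_y = 883.0 → σ = 466 MPa, n = 1.90
  sample F: E = 23.78, α = 14.1, σ_y = 412.0 → σ = 65.4 MPa, n = 6.30
  sample L: E = 210.0, α = 13.8, σ_y = 923.0 → σ = 565 MPa, n = 1.63
  sample G: E = 63.99, α = 3.39, σ_y = 40.30 → σ = 42.3 MPa, n = 0.953
Sample G has the lowest safety factor, n = 0.953.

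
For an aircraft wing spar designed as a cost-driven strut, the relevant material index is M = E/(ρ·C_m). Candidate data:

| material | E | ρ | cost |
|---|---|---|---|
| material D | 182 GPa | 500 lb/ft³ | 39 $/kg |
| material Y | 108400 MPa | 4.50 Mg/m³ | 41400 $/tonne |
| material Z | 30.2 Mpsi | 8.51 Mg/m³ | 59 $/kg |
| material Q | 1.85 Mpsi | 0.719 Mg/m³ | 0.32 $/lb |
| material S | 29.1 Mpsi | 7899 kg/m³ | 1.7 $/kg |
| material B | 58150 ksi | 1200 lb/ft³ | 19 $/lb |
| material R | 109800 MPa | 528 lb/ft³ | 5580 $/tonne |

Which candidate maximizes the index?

material Q

Putting every candidate on a common basis:
  material D: E = 182.0 GPa, ρ = 8009 kg/m³, cost = 39.00 $/kg
  material Y: E = 108.4 GPa, ρ = 4500 kg/m³, cost = 41.40 $/kg
  material Z: E = 208.2 GPa, ρ = 8510 kg/m³, cost = 59.00 $/kg
  material Q: E = 12.76 GPa, ρ = 719.0 kg/m³, cost = 0.7055 $/kg
  material S: E = 200.6 GPa, ρ = 7899 kg/m³, cost = 1.700 $/kg
  material B: E = 400.9 GPa, ρ = 19220 kg/m³, cost = 41.89 $/kg
  material R: E = 109.8 GPa, ρ = 8458 kg/m³, cost = 5.580 $/kg
  material Q: M = 25.1 MN·m per $
  material S: M = 14.9 MN·m per $
  material R: M = 2.33 MN·m per $
  material D: M = 0.583 MN·m per $
  material Y: M = 0.582 MN·m per $
  material B: M = 0.498 MN·m per $
  material Z: M = 0.415 MN·m per $
Material Q ranks first.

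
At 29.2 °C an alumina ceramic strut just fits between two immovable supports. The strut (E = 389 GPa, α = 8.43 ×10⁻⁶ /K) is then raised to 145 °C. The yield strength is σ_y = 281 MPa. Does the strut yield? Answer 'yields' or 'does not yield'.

yields

ΔT = 115.8 K. Constrained thermal stress σ = E·α·ΔT = 389.0×10³ MPa × 8.43×10⁻⁶ × 115.8 = 380 MPa (compressive).
Compare to σ_y = 281 MPa: σ ≥ σ_y, so it yields.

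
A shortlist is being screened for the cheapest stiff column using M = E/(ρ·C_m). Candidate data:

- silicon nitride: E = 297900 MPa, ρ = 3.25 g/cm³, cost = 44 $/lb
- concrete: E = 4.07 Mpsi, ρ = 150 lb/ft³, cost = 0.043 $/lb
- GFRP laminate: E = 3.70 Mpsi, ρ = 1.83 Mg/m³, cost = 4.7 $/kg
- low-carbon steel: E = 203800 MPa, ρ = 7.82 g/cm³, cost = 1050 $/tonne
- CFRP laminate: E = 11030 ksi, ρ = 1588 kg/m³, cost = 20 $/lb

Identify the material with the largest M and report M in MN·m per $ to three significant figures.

Convert each candidate to consistent units, then evaluate M:
  silicon nitride: E = 297.9 GPa, ρ = 3250 kg/m³, cost = 97.00 $/kg
  concrete: E = 28.06 GPa, ρ = 2403 kg/m³, cost = 0.09480 $/kg
  GFRP laminate: E = 25.51 GPa, ρ = 1830 kg/m³, cost = 4.700 $/kg
  low-carbon steel: E = 203.8 GPa, ρ = 7820 kg/m³, cost = 1.050 $/kg
  CFRP laminate: E = 76.05 GPa, ρ = 1588 kg/m³, cost = 44.09 $/kg
  concrete: M = 123 MN·m per $
  low-carbon steel: M = 24.8 MN·m per $
  GFRP laminate: M = 2.97 MN·m per $
  CFRP laminate: M = 1.09 MN·m per $
  silicon nitride: M = 0.945 MN·m per $
The maximum is for concrete.

concrete, M = 123 MN·m per $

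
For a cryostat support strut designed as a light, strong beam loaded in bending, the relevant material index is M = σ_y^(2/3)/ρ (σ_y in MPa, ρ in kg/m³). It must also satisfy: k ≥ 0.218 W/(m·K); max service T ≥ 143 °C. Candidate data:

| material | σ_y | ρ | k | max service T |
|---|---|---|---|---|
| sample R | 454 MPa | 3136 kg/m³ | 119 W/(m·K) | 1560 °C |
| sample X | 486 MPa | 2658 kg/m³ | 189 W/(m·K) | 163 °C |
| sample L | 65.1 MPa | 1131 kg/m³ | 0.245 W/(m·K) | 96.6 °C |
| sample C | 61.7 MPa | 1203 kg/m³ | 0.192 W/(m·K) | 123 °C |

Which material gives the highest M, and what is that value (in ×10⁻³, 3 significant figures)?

Screen on constraints: k ≥ 0.218 W/(m·K); max service T ≥ 143 °C. Survivors: sample R, sample X.
Computing M directly (units already consistent):
  sample X: M = 23.3×10⁻³
  sample R: M = 18.8×10⁻³
Highest index: sample X.

sample X, M = 23.3×10⁻³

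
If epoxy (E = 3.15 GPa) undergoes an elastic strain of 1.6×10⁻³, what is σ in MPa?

σ = E·ε = 3150 MPa × 1.6×10⁻³ = 5.04 MPa.

5.04 MPa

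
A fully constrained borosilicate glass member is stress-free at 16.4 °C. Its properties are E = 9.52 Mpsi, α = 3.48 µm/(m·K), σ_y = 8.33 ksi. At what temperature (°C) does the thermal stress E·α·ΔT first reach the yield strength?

268 °C

E = 9.52 Mpsi = 65.64 GPa.
σ_y = 8.33 ksi = 57.43 MPa.
E·α·ΔT = 57.43 MPa ⇒ ΔT = 57.43 / (65.64×10³ × 3.48×10⁻⁶) = 251.4 K.
T = 16.4 + 251.4 = 267.8 °C.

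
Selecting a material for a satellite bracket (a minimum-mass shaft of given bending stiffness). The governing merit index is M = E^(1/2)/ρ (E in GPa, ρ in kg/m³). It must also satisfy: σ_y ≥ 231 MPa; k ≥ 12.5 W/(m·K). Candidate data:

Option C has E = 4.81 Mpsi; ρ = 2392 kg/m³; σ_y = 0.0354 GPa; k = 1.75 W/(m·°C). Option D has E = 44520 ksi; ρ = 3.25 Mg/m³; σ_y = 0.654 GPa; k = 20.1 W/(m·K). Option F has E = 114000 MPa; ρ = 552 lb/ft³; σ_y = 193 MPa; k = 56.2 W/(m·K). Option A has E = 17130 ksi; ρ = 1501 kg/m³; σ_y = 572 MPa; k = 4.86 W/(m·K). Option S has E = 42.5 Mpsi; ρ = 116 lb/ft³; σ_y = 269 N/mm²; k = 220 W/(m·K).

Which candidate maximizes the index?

Screen on constraints: σ_y ≥ 231 MPa; k ≥ 12.5 W/(m·K). Survivors: option D, option S.
Putting every candidate on a common basis:
  option D: E = 307.0 GPa, ρ = 3250 kg/m³
  option S: E = 293.0 GPa, ρ = 1858 kg/m³
  option S: M = 9.21×10⁻³
  option D: M = 5.39×10⁻³
The maximum is for option S.

option S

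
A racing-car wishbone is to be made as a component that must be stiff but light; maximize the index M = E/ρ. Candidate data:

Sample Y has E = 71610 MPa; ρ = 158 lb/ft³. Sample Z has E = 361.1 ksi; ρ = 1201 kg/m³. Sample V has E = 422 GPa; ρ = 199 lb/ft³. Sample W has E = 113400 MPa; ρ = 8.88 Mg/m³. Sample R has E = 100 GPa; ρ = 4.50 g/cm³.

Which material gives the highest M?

sample V

Normalizing units and computing the index:
  sample Y: E = 71.61 GPa, ρ = 2531 kg/m³
  sample Z: E = 2.490 GPa, ρ = 1201 kg/m³
  sample V: E = 422.0 GPa, ρ = 3188 kg/m³
  sample W: E = 113.4 GPa, ρ = 8880 kg/m³
  sample R: E = 100.0 GPa, ρ = 4500 kg/m³
  sample V: M = 132 MN·m/kg
  sample Y: M = 28.3 MN·m/kg
  sample R: M = 22.2 MN·m/kg
  sample W: M = 12.8 MN·m/kg
  sample Z: M = 2.07 MN·m/kg
The maximum is for sample V.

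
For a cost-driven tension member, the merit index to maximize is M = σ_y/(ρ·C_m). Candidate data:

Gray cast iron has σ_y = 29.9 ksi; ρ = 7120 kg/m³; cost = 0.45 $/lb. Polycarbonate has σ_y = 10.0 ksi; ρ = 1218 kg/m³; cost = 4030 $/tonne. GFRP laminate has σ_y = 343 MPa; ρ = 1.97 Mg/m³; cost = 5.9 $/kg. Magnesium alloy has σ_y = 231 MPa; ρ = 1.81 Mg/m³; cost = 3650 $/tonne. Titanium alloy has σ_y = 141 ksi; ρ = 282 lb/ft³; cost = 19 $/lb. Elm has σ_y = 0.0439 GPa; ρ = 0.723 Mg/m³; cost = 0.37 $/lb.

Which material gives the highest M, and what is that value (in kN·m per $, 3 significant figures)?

In SI units:
  gray cast iron: σ_y = 206.2 MPa, ρ = 7120 kg/m³, cost = 0.9921 $/kg
  polycarbonate: σ_y = 68.95 MPa, ρ = 1218 kg/m³, cost = 4.030 $/kg
  GFRP laminate: σ_y = 343.0 MPa, ρ = 1970 kg/m³, cost = 5.900 $/kg
  magnesium alloy: σ_y = 231.0 MPa, ρ = 1810 kg/m³, cost = 3.650 $/kg
  titanium alloy: σ_y = 972.2 MPa, ρ = 4517 kg/m³, cost = 41.89 $/kg
  elm: σ_y = 43.90 MPa, ρ = 723.0 kg/m³, cost = 0.8157 $/kg
  elm: M = 74.4 kN·m per $
  magnesium alloy: M = 35.0 kN·m per $
  GFRP laminate: M = 29.5 kN·m per $
  gray cast iron: M = 29.2 kN·m per $
  polycarbonate: M = 14.0 kN·m per $
  titanium alloy: M = 5.14 kN·m per $
Elm has the largest M.

elm, M = 74.4 kN·m per $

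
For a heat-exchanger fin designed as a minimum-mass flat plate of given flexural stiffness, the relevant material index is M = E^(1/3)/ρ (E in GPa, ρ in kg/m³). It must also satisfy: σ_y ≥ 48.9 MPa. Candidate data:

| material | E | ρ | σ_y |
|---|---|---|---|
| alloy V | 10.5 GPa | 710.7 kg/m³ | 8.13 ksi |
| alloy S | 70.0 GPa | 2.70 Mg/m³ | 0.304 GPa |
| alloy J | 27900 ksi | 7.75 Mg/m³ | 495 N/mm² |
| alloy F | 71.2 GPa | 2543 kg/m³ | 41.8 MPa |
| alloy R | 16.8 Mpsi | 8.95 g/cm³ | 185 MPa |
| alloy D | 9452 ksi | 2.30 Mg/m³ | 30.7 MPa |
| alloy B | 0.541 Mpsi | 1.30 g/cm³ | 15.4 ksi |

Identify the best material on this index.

alloy V

Screen on constraints: σ_y ≥ 48.9 MPa. Survivors: alloy V, alloy S, alloy J, alloy R, alloy B.
After converting to SI:
  alloy V: E = 10.50 GPa, ρ = 710.7 kg/m³
  alloy S: E = 70.00 GPa, ρ = 2700 kg/m³
  alloy J: E = 192.4 GPa, ρ = 7750 kg/m³
  alloy R: E = 115.8 GPa, ρ = 8950 kg/m³
  alloy B: E = 3.730 GPa, ρ = 1300 kg/m³
  alloy V: M = 3.08×10⁻³
  alloy S: M = 1.53×10⁻³
  alloy B: M = 1.19×10⁻³
  alloy J: M = 0.745×10⁻³
  alloy R: M = 0.545×10⁻³
Alloy V has the largest M.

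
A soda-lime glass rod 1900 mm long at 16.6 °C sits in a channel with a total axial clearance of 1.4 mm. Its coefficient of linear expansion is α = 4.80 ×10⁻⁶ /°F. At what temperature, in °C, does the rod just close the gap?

102 °C

α = 4.80×10⁻⁶/°F × 9/5 = 8.64×10⁻⁶/K.
α·L₀·ΔT = 1.4 mm ⇒ ΔT = 1.4 / (8.64×10⁻⁶ × 1900.0) = 85.28 K.
T = 16.6 + 85.28 = 101.9 °C.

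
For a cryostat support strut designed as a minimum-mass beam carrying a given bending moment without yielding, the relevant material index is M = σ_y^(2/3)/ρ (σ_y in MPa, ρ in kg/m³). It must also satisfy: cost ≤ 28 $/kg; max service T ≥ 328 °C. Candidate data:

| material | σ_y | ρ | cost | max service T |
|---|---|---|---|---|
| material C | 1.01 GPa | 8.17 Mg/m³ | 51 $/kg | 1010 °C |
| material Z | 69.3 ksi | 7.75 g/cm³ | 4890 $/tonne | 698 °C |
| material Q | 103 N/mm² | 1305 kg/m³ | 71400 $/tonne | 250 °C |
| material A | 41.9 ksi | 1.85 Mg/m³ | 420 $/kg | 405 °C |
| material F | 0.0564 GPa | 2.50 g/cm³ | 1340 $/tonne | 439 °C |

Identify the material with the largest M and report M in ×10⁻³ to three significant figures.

material Z, M = 7.89×10⁻³

Screen on constraints: cost ≤ 28 $/kg; max service T ≥ 328 °C. Survivors: material Z, material F.
Convert each candidate to consistent units, then evaluate M:
  material Z: σ_y = 477.8 MPa, ρ = 7750 kg/m³
  material F: σ_y = 56.40 MPa, ρ = 2500 kg/m³
  material Z: M = 7.89×10⁻³
  material F: M = 5.88×10⁻³
Highest index: material Z.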